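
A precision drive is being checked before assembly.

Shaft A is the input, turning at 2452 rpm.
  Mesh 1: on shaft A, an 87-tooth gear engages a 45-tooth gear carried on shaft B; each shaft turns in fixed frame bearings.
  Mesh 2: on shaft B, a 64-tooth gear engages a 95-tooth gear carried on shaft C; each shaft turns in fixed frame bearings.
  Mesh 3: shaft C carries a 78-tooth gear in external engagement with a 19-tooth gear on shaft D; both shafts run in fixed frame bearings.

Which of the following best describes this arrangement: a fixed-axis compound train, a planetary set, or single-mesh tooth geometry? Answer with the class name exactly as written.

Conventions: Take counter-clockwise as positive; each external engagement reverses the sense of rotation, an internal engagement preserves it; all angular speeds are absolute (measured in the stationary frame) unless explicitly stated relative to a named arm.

topology: fixed-axis compound train — 3 meshes, A→D
classification: fixed-axis compound train

fixed-axis compound train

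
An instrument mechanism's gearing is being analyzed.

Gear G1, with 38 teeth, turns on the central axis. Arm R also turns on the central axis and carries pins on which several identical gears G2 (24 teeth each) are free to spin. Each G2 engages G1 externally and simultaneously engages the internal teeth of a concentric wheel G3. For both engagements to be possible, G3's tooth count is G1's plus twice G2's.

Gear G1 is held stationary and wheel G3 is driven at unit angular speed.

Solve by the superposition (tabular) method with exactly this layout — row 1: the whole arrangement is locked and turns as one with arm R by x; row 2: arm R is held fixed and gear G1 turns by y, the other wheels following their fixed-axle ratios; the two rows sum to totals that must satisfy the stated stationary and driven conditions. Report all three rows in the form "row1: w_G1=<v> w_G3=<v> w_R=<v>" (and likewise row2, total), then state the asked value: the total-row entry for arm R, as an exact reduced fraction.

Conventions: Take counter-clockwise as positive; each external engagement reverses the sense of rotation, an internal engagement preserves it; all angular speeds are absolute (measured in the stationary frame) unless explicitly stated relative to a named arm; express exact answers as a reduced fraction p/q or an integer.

topology: planetary set — G1 38T / G2 24T / G3 86T, arm = carrier (Willis)
superposition row 1 [locked train]: every member turns x
row 2: sun turns y, ring = −(38/86)·y, arm 0
boundary: total ω_sun = x + y = 0 and total ω_ring = x − (38/86)·y = 1  ⇒  y = -43/62, x = 43/62
row 2 ring = −(38/86)·(-43/62) = 19/62
totals (row 1 + row 2): sun 43/62 + (-43/62) = 0, ring 43/62 + 19/62 = 1, arm 43/62 + 0 = 43/62
asked cell (total, arm) = 43/62

row1: w_G1=43/62 w_G3=43/62 w_R=43/62
row2: w_G1=-43/62 w_G3=19/62 w_R=0
total: w_G1=0 w_G3=1 w_R=43/62
asked value: 43/62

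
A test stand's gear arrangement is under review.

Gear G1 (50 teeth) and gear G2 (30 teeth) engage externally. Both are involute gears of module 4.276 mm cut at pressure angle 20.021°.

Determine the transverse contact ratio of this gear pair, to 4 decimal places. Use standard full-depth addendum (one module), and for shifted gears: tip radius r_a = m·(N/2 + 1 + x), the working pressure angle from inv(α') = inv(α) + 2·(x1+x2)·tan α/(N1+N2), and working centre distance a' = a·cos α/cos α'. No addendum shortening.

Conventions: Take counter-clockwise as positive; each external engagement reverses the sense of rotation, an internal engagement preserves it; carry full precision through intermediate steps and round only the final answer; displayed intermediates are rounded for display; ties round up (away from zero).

class = single-mesh tooth geometry [involute pair 50T × 30T, m = 4.276]
base radii: r_b1 = 100.439734, r_b2 = 60.263840
tip radii: r_a1 = 111.176000, r_a2 = 68.416000
no profile shift: α' = α, a' = a
action lengths: √(r_a1²−r_b1²) = 47.665112, √(r_a2²−r_b2²) = 32.388557
base pitch p_b = π·m·cos α = 12.621629
CR = (47.665112 + 32.388557 − 171.040000·sin 20.02100°)/12.621629 = 1.703080
contact ratio ≈ 1.7031

1.7031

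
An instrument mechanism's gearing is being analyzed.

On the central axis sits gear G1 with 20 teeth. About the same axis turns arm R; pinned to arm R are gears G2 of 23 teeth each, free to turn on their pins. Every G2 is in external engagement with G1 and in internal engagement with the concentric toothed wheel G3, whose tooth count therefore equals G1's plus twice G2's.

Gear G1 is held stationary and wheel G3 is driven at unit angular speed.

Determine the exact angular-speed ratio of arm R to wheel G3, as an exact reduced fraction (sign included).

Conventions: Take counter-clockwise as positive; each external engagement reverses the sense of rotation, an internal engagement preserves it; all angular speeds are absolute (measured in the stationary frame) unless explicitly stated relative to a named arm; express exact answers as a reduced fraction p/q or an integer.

33/43

topology: planetary set — G1 20T / G2 23T / G3 66T, arm = carrier (Willis)
ring teeth: 20 + 2·23 = 66
20(ω_sun−ω_arm) = −66(ω_ring−ω_arm),  ω_sun = 0, ω_ring = 1
20(0−ω_arm) = −66(1−ω_arm)  ⇒  86·ω_arm = 66  ⇒  ω_arm = 33/43
ω_out/ω_in = 33/43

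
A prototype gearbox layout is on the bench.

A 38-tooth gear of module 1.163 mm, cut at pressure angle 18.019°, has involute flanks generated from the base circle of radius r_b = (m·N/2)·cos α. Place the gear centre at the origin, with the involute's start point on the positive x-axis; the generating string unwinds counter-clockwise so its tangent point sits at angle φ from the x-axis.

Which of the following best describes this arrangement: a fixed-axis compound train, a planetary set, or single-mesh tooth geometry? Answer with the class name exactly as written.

single-mesh tooth geometry

topology: single-mesh involute geometry — m = 1.163, N = 38
classification: single-mesh tooth geometry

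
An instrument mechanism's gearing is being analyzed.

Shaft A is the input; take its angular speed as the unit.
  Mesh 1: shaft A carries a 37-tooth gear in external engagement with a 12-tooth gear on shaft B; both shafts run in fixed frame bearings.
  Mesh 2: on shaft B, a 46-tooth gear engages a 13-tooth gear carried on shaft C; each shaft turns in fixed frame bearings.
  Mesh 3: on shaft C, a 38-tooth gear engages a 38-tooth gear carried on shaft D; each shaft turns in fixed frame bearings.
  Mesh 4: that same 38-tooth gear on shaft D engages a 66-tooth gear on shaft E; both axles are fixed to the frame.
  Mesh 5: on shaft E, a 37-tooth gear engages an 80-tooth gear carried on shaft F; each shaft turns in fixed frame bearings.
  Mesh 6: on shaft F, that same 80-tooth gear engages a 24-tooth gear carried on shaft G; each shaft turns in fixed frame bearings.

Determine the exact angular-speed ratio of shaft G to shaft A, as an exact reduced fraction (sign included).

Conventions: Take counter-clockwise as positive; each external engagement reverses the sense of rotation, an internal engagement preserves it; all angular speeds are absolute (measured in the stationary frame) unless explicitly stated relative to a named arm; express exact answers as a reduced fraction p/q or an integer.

class = fixed-axis compound train [6 meshes; 6 ratios multiply, 6 sense flips]
mesh 1 [37T→12T]: running ratio 37/12, sense −
mesh 2 [46T→13T]: running ratio 851/78, sense +
mesh 3 [38T→38T]: running ratio 851/78, sense −
mesh 4 [38T→66T]: running ratio 16169/2574, sense +
mesh 5 [37T→80T]: running ratio 598253/205920, sense −
mesh 6 [80T→24T]: running ratio 598253/61776, sense +
ω_out/ω_in = 598253/61776

598253/61776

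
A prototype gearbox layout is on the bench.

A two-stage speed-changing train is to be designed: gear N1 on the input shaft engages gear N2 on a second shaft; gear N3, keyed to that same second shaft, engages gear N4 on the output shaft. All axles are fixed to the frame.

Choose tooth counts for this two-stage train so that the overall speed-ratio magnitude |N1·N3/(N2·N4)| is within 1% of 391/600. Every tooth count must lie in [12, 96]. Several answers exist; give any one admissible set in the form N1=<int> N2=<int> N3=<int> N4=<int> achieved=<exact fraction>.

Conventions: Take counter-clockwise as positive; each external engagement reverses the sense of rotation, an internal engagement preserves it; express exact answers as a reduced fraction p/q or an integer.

2-stage fixed-axis compound train for ratio 391/600
target = 391/600 in lowest terms: an exact hit needs N1·N3 = k·391 and N2·N4 = k·600 for one integer k, every count in [12, 96]; additionally prefer no 1:1 stage (N1 ≠ N2, N3 ≠ N4)
k = 1: N1·N3 = 391 = 17·23, N2·N4 = 600 = 12·50
achieved = 17·23/(12·50) = 391/600; |achieved − target| = 0 ≤ 391/60000 ✓

N1=17 N2=12 N3=23 N4=50 achieved=391/600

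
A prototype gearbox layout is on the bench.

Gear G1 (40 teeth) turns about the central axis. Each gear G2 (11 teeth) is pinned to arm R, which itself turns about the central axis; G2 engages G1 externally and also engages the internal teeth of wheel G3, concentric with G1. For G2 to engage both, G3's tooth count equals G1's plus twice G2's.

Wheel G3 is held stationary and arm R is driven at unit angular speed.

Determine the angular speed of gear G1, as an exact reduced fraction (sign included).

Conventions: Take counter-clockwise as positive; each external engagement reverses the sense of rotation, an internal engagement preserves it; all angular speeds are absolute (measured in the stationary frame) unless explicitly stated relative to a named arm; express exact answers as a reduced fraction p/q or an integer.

topology: planetary set — G1 40T / G2 11T / G3 62T, arm = carrier (Willis)
ring teeth: 40 + 2·11 = 62
40(ω_sun−ω_arm) = −62(ω_ring−ω_arm),  ω_ring = 0, ω_arm = 1
ω_sun = 1 − (62/40)(0−1) = 51/20
exact speed ratio = 51/20

51/20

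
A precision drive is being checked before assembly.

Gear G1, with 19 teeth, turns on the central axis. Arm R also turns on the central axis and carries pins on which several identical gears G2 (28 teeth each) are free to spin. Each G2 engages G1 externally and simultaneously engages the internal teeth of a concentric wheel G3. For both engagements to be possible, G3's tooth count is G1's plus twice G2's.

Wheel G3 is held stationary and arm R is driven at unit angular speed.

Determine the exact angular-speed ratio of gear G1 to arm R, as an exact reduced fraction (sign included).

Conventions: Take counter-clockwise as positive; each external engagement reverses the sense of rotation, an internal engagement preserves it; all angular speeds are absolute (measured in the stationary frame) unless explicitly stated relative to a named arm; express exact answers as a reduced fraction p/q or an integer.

94/19

recognized (axles ride arm R): planetary set, 19/28/75 teeth
ring teeth: 19 + 2·28 = 75
19(ω_sun−ω_arm) = −75(ω_ring−ω_arm),  ω_ring = 0, ω_arm = 1
ω_sun = 1 − (75/19)(0−1) = 94/19
ω_out/ω_in = 94/19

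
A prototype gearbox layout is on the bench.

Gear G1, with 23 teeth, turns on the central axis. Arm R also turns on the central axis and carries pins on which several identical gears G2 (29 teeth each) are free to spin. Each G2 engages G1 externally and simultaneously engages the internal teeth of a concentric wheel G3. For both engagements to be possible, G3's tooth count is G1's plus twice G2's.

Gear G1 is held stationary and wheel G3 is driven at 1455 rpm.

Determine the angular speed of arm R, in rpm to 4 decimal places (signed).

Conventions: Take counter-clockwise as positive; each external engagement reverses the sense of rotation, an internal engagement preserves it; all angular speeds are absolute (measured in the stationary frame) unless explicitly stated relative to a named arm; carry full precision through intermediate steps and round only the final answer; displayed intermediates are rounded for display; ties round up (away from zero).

+1133.2212 rpm

class = planetary set [G3 = 23+2·29 = 81; Willis about the carrier]
normalise by the input: solve with ω_ring = 1, then scale by 1455 rpm
ring teeth: 23 + 2·29 = 81
23(ω_sun−ω_arm) = −81(ω_ring−ω_arm),  ω_sun = 0, ω_ring = 1
23(0−ω_arm) = −81(1−ω_arm)  ⇒  104·ω_arm = 81  ⇒  ω_arm = 81/104
scale: ω_arm = 81/104 × 1455 rpm = +1133.2212 rpm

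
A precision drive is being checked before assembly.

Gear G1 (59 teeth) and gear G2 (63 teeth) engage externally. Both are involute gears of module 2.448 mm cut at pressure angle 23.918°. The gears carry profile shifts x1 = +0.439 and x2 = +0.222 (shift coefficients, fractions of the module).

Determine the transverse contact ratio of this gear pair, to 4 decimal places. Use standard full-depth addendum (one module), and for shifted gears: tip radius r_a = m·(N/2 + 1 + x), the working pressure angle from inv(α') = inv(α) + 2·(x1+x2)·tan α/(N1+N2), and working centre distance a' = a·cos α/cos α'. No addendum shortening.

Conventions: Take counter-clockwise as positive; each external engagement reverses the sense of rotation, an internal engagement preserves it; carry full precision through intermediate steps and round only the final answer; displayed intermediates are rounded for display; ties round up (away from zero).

1.5423

recognized (one external pair, fixed centres): single-mesh tooth geometry, m = 2.448, N1 = 59, N2 = 63
base radii: r_b1 = 66.014569, r_b2 = 70.490133
tip radii: r_a1 = 75.738672, r_a2 = 80.103456
inv(α') = inv(23.918°) + 2·(+0.439+0.222)·tan α/(59+63) = 0.03087301  ⇒  α' = 25.23403°
a' = a·cos α / cos α' = 149.3280·cos 23.918°/cos 25.23403° = 150.904952
action lengths: √(r_a1²−r_b1²) = 37.127121, √(r_a2²−r_b2²) = 38.048717
base pitch p_b = π·m·cos α = 7.030199
CR = (37.127121 + 38.048717 − 150.904952·sin 25.23403°)/7.030199 = 1.542283
contact ratio ≈ 1.5423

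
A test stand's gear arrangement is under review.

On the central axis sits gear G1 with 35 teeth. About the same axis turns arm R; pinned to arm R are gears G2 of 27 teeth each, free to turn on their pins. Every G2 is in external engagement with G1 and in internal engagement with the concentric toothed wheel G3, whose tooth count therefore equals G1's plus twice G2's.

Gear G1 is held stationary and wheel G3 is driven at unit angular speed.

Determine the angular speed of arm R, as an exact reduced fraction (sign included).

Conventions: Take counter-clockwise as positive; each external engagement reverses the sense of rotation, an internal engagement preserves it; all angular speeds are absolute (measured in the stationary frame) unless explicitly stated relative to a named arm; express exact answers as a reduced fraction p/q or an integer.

planetary set (35T centre, 27T on arm, 89T internal) — Willis relation
ring teeth: 35 + 2·27 = 89
35(ω_sun−ω_arm) = −89(ω_ring−ω_arm),  ω_sun = 0, ω_ring = 1
35(0−ω_arm) = −89(1−ω_arm)  ⇒  124·ω_arm = 89  ⇒  ω_arm = 89/124
exact speed ratio = 89/124

89/124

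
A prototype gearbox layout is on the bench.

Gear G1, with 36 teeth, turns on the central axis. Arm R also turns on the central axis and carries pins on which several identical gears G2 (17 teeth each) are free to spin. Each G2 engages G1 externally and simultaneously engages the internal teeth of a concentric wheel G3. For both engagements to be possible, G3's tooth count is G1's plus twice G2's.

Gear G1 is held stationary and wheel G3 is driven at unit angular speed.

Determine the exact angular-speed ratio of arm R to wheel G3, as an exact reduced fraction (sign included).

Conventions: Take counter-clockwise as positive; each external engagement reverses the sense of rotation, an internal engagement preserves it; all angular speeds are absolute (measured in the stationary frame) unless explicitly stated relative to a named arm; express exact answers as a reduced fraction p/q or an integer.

topology: planetary set — G1 36T / G2 17T / G3 70T, arm = carrier (Willis)
ring teeth: 36 + 2·17 = 70
36(ω_sun−ω_arm) = −70(ω_ring−ω_arm),  ω_sun = 0, ω_ring = 1
36(0−ω_arm) = −70(1−ω_arm)  ⇒  106·ω_arm = 70  ⇒  ω_arm = 35/53
ω_out/ω_in = 35/53

35/53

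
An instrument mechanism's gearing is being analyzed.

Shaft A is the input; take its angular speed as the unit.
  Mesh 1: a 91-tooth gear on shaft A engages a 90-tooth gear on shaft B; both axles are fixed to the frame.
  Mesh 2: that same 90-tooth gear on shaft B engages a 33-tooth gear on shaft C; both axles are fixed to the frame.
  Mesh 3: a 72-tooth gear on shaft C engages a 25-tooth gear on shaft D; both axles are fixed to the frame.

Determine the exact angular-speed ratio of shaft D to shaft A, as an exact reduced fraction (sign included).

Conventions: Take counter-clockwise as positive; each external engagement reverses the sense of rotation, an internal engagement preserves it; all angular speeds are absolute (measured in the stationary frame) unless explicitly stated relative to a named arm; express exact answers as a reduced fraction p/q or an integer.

-2184/275

class = fixed-axis compound train [3 meshes; 3 ratios multiply, 3 sense flips]
mesh 1 [91T→90T]: running ratio 91/90, sense −
mesh 2 [90T→33T]: running ratio 91/33, sense +
mesh 3 [72T→25T]: running ratio 2184/275, sense −
ω_out/ω_in = -2184/275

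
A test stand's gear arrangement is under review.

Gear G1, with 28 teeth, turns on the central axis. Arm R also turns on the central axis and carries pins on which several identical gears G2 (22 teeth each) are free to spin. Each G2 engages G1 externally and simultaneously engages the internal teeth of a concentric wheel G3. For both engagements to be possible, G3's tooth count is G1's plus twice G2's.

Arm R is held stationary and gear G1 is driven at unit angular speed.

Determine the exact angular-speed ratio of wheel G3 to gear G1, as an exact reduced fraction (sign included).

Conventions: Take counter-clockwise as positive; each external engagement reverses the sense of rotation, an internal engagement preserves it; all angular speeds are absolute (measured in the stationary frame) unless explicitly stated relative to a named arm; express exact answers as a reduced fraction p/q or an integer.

-7/18

class = planetary set [G3 = 28+2·22 = 72; Willis about the carrier]
ring teeth: 28 + 2·22 = 72
28(ω_sun−ω_arm) = −72(ω_ring−ω_arm),  ω_arm = 0, ω_sun = 1
ω_ring = 0 − (28/72)(1−0) = -7/18
ω_out/ω_in = -7/18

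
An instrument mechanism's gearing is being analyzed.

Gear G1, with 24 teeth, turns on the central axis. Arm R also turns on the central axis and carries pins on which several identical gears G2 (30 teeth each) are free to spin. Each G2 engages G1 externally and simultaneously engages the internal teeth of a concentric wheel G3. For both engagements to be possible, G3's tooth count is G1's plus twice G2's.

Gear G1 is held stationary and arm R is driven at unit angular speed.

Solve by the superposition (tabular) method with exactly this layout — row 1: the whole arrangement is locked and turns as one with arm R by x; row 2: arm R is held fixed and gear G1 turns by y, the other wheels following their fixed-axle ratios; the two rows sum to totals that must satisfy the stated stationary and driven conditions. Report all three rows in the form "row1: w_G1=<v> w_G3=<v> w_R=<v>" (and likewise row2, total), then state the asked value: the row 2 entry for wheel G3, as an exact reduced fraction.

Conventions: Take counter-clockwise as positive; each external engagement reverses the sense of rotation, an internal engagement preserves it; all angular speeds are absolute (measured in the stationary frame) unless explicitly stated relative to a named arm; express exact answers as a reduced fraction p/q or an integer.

row1: w_G1=1 w_G3=1 w_R=1
row2: w_G1=-1 w_G3=2/7 w_R=0
total: w_G1=0 w_G3=9/7 w_R=1
asked value: 2/7

class = planetary set [G3 = 24+2·30 = 84; Willis about the carrier]
row 1 (train locked, turned with arm): all members turn x
row 2 — arm fixed, fixed-axis ratios: sun y, ring −(24/84)·y, arm 0
boundary: total ω_sun = x + y = 0 and total ω_arm = x = 1  ⇒  y = -1, x = 1
row 2 ring = −(24/84)·(-1) = 2/7
totals (row 1 + row 2): sun 1 + (-1) = 0, ring 1 + 2/7 = 9/7, arm 1 + 0 = 1
asked cell (row2, ring) = 2/7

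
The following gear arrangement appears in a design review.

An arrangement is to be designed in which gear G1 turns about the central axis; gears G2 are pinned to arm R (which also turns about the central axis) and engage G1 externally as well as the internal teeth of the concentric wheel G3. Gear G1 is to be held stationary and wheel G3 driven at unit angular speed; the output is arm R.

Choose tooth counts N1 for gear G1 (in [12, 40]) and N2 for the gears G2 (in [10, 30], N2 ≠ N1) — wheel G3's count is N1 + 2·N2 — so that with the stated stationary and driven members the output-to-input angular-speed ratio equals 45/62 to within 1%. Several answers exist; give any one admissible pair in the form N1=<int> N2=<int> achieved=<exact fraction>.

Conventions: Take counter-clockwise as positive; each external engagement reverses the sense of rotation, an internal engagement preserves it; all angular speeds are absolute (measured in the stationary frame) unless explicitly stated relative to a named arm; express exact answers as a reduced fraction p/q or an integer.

planetary set to be sized for 45/62 (Willis relation)
Willis with ω_sun = 0: ω_arm/ω_ring = N3/(N1+N3); set equal to 45/62  ⇒  N3/N1 = (45/62)/(1 − 45/62) = 45/17
N3 = N1 + 2·N2  ⇒  N2/N1 = (N3/N1 − 1)/2 = (45/17 − 1)/2 = 14/17
smallest multiple with N1 ≥ 12 and N2 ≥ 10: k = 1  ⇒  N1 = 1·17 = 17, N2 = 1·14 = 14 (N1 ≤ 40, N2 ≤ 30, N2 ≠ N1 ✓), N3 = 17 + 2·14 = 45
check: N3/(N1+N3) with N1 = 17, N3 = 45 gives 45/62; |achieved − target| = 0 ≤ 9/1240 ✓

N1=17 N2=14 achieved=45/62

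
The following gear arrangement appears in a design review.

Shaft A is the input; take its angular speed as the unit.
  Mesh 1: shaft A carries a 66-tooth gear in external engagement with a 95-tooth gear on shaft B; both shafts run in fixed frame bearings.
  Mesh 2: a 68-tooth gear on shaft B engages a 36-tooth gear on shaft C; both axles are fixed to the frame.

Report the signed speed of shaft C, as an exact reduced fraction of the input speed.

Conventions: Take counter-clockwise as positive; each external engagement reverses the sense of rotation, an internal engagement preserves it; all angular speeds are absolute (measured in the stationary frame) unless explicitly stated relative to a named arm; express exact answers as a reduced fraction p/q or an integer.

374/285

2-mesh fixed-axis compound train (all bearings frame-fixed)
mesh 1 [66T→95T]: |ω|/ω_in = 1×66/95 = 66/95, sense flips to −
mesh 2 [68T→36T]: |ω|/ω_in = (66/95)×68/36 = 374/285, sense flips to +
signed output speed (× input speed) = 374/285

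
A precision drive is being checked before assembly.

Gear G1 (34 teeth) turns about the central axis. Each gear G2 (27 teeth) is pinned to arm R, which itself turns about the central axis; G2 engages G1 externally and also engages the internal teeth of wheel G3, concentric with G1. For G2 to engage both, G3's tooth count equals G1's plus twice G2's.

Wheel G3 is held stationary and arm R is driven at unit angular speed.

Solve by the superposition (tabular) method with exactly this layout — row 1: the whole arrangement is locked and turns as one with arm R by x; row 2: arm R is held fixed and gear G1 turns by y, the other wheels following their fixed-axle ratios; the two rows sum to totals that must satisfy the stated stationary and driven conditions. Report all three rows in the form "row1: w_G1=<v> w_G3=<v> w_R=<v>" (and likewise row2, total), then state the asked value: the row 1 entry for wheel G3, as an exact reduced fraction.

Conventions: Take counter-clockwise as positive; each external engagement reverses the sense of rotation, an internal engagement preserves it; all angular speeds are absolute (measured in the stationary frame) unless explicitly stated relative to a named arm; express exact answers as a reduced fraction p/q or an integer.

row1: w_G1=1 w_G3=1 w_R=1
row2: w_G1=44/17 w_G3=-1 w_R=0
total: w_G1=61/17 w_G3=0 w_R=1
asked value: 1

recognized (axles ride arm R): planetary set, 34/27/88 teeth
row 1 — lock + rotate with arm: ω_sun = ω_ring = ω_arm = x
superposition row 2 [arm held]: sun y, ring −(34/88)·y, arm 0
boundary: total ω_ring = x − (34/88)·y = 0 and total ω_arm = x = 1  ⇒  y = 44/17, x = 1
row 2 ring = −(34/88)·44/17 = -1
totals (row 1 + row 2): sun 1 + 44/17 = 61/17, ring 1 + (-1) = 0, arm 1 + 0 = 1
asked cell (row1, ring) = 1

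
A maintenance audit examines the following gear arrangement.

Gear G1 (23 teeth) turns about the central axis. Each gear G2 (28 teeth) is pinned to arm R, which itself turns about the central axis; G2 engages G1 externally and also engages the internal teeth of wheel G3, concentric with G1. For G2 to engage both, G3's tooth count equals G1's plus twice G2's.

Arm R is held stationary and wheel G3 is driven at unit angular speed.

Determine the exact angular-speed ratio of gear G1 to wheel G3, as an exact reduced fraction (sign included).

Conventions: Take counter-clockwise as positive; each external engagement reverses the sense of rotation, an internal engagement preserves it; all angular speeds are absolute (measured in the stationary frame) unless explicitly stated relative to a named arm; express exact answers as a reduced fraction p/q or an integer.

-79/23

planetary set (23T centre, 28T on arm, 79T internal) — Willis relation
ring teeth: 23 + 2·28 = 79
23(ω_sun−ω_arm) = −79(ω_ring−ω_arm),  ω_arm = 0, ω_ring = 1
ω_sun = 0 − (79/23)(1−0) = -79/23
ω_out/ω_in = -79/23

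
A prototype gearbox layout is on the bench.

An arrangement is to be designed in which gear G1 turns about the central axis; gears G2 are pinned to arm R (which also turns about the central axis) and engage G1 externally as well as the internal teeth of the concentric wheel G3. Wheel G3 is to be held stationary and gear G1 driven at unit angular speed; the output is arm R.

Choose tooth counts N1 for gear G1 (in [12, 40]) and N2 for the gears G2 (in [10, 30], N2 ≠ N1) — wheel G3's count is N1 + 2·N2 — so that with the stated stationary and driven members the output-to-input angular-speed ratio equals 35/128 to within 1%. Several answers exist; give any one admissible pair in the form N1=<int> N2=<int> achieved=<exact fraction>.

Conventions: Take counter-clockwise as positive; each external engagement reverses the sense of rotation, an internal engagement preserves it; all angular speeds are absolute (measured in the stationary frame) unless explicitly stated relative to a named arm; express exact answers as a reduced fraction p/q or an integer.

class = planetary set [ratio 35/128 wanted; Willis about the carrier]
Willis with ω_ring = 0: ω_arm/ω_sun = N1/(N1+N3); set equal to 35/128  ⇒  N3/N1 = 1/(35/128) − 1 = 93/35
N3 = N1 + 2·N2  ⇒  N2/N1 = (N3/N1 − 1)/2 = (93/35 − 1)/2 = 29/35
smallest multiple with N1 ≥ 12 and N2 ≥ 10: k = 1  ⇒  N1 = 1·35 = 35, N2 = 1·29 = 29 (N1 ≤ 40, N2 ≤ 30, N2 ≠ N1 ✓), N3 = 35 + 2·29 = 93
check: N1/(N1+N3) with N1 = 35, N3 = 93 gives 35/128; |achieved − target| = 0 ≤ 7/2560 ✓

N1=35 N2=29 achieved=35/128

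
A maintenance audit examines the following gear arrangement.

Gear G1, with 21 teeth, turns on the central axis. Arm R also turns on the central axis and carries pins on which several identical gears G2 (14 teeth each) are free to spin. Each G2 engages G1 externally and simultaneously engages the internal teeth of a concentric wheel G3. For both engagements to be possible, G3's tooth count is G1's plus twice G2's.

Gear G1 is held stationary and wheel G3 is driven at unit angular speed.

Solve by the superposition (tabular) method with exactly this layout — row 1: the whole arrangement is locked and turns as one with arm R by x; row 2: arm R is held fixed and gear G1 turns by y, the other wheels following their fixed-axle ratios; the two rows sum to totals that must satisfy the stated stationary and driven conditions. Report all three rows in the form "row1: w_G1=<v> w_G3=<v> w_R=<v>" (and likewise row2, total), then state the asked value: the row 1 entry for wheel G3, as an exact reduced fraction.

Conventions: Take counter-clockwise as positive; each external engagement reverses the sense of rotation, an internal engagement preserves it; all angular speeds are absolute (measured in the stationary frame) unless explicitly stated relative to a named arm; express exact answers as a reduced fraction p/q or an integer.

row1: w_G1=7/10 w_G3=7/10 w_R=7/10
row2: w_G1=-7/10 w_G3=3/10 w_R=0
total: w_G1=0 w_G3=1 w_R=7/10
asked value: 7/10

recognized (axles ride arm R): planetary set, 21/14/49 teeth
superposition row 1 [locked train]: every member turns x
row 2 — arm fixed, fixed-axis ratios: sun y, ring −(21/49)·y, arm 0
boundary: total ω_sun = x + y = 0 and total ω_ring = x − (21/49)·y = 1  ⇒  y = -7/10, x = 7/10
row 2 ring = −(21/49)·(-7/10) = 3/10
totals (row 1 + row 2): sun 7/10 + (-7/10) = 0, ring 7/10 + 3/10 = 1, arm 7/10 + 0 = 7/10
asked cell (row1, ring) = 7/10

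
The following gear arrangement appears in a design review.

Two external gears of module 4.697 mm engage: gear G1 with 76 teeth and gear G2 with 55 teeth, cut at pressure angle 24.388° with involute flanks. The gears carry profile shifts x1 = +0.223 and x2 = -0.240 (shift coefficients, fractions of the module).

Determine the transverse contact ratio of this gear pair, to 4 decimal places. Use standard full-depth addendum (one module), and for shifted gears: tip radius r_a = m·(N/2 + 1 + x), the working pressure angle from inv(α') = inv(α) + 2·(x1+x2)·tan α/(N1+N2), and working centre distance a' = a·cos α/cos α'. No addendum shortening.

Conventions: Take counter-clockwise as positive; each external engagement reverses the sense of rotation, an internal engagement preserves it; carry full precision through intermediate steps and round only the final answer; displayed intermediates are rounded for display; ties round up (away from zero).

1.5869

topology: single-mesh involute geometry — m = 4.697, 76T/55T pair
base radii: r_b1 = 162.559723, r_b2 = 117.641905
tip radii: r_a1 = 184.230431, r_a2 = 132.737220
inv(α') = inv(24.388°) + 2·(+0.223-0.240)·tan α/(76+55) = 0.02759904  ⇒  α' = 24.35515°
a' = a·cos α / cos α' = 307.6535·cos 24.388°/cos 24.35515° = 307.573600
action lengths: √(r_a1²−r_b1²) = 86.690185, √(r_a2²−r_b2²) = 61.478060
base pitch p_b = π·m·cos α = 13.439380
CR = (86.690185 + 61.478060 − 307.573600·sin 24.35515°)/13.439380 = 1.586943
contact ratio ≈ 1.5869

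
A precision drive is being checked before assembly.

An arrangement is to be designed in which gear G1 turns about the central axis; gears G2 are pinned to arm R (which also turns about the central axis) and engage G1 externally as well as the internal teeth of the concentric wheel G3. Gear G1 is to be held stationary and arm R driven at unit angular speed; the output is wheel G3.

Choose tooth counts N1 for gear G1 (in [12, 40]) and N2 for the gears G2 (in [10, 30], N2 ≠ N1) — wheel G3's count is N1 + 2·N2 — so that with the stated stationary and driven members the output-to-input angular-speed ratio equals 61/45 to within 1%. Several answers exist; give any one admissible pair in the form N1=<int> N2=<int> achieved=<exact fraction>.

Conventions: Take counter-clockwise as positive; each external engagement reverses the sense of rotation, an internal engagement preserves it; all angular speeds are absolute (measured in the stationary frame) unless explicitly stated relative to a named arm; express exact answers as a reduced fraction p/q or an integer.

class = planetary set [ratio 61/45 wanted; Willis about the carrier]
Willis with ω_sun = 0: ω_ring/ω_arm = (N1+N3)/N3; set equal to 61/45  ⇒  N3/N1 = 1/(61/45 − 1) = 45/16
N3 = N1 + 2·N2  ⇒  N2/N1 = (N3/N1 − 1)/2 = (45/16 − 1)/2 = 29/32
smallest multiple with N1 ≥ 12 and N2 ≥ 10: k = 1  ⇒  N1 = 1·32 = 32, N2 = 1·29 = 29 (N1 ≤ 40, N2 ≤ 30, N2 ≠ N1 ✓), N3 = 32 + 2·29 = 90
check: (N1+N3)/N3 with N1 = 32, N3 = 90 gives 61/45; |achieved − target| = 0 ≤ 61/4500 ✓

N1=32 N2=29 achieved=61/45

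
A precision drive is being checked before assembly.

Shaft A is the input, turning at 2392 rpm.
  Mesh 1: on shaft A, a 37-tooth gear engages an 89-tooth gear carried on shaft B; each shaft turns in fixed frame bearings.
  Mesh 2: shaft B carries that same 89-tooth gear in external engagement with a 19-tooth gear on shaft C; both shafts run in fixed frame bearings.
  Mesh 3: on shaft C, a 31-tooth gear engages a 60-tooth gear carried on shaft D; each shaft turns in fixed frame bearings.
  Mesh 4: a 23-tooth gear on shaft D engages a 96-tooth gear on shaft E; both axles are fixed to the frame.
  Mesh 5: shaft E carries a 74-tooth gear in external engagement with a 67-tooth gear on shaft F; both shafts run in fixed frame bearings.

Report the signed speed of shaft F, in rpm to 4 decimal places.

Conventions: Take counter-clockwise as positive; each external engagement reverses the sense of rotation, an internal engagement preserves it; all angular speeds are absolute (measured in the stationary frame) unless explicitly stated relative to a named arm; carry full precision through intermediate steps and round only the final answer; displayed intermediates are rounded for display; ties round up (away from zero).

-636.8443 rpm

topology: fixed-axis compound train — 5 meshes, A→F
mesh 1 [37T→89T]: ω = 2392.0000×37/89 = 994.4270 rpm, sense flips to −
mesh 2 [89T→19T]: ω = 994.4270×89/19 = 4658.1053 rpm, sense flips to +
mesh 3 [31T→60T]: ω = 4658.1053×31/60 = 2406.6877 rpm, sense flips to −
mesh 4 [23T→96T]: ω = 2406.6877×23/96 = 576.6023 rpm, sense flips to +
mesh 5 [74T→67T]: ω = 576.6023×74/67 = 636.8443 rpm, sense flips to −
signed output speed = -636.8443 rpm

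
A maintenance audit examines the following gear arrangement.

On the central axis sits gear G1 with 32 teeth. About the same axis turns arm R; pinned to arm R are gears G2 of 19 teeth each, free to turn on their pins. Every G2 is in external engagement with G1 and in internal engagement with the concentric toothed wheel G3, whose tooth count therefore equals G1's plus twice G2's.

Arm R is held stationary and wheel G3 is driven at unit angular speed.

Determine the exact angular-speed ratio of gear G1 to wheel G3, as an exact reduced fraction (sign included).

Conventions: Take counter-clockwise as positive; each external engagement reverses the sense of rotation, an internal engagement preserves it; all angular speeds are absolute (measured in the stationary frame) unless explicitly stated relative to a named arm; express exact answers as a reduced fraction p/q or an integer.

-35/16

class = planetary set [G3 = 32+2·19 = 70; Willis about the carrier]
ring teeth: 32 + 2·19 = 70
32(ω_sun−ω_arm) = −70(ω_ring−ω_arm),  ω_arm = 0, ω_ring = 1
ω_sun = 0 − (70/32)(1−0) = -35/16
ω_out/ω_in = -35/16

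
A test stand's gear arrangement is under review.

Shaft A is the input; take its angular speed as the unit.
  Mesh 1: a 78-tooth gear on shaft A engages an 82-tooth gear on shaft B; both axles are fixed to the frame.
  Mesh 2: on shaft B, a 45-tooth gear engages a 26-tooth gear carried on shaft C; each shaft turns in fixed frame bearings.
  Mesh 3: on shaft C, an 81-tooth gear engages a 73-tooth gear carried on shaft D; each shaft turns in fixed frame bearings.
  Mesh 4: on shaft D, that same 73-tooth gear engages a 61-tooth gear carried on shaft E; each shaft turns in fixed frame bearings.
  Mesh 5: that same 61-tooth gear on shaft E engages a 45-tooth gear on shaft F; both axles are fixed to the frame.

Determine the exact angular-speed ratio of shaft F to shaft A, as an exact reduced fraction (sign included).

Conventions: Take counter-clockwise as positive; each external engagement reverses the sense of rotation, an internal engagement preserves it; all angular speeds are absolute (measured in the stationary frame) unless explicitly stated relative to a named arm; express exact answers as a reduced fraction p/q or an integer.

class = fixed-axis compound train [5 meshes; 5 ratios multiply, 5 sense flips]
mesh 1 [78T→82T]: running ratio 39/41, sense −
mesh 2 [45T→26T]: running ratio 135/82, sense +
mesh 3 [81T→73T]: running ratio 10935/5986, sense −
mesh 4 [73T→61T]: running ratio 10935/5002, sense +
mesh 5 [61T→45T]: running ratio 243/82, sense −
ω_out/ω_in = -243/82

-243/82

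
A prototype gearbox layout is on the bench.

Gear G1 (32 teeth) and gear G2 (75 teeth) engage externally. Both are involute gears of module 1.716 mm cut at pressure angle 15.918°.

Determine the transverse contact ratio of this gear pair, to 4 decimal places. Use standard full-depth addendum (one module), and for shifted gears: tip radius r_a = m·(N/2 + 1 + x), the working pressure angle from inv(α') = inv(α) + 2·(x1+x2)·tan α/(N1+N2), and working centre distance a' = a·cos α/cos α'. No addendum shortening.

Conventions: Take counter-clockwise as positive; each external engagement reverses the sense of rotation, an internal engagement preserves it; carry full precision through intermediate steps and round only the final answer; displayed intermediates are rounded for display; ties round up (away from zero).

topology: single-mesh involute geometry — m = 1.716, 32T/75T pair
base radii: r_b1 = 26.403205, r_b2 = 61.882512
tip radii: r_a1 = 29.172000, r_a2 = 66.066000
no profile shift: α' = α, a' = a
action lengths: √(r_a1²−r_b1²) = 12.404691, √(r_a2²−r_b2²) = 23.135926
base pitch p_b = π·m·cos α = 5.184257
CR = (12.404691 + 23.135926 − 91.806000·sin 15.91800°)/5.184257 = 1.998701
contact ratio ≈ 1.9987

1.9987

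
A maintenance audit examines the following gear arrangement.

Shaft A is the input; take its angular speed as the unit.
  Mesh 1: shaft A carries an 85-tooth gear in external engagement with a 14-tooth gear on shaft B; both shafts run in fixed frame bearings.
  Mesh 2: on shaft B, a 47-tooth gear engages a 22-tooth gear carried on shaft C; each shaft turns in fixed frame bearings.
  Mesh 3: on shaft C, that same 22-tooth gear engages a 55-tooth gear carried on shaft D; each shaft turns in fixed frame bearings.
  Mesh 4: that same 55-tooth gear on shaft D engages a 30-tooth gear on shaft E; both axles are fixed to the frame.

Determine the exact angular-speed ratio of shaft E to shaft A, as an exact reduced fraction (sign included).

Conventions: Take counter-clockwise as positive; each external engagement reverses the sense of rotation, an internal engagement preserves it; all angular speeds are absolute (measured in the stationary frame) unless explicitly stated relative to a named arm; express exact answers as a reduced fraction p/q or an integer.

799/84

class = fixed-axis compound train [4 meshes; 4 ratios multiply, 4 sense flips]
mesh 1 [85T→14T]: running ratio 85/14, sense −
mesh 2 [47T→22T]: running ratio 3995/308, sense +
mesh 3 [22T→55T]: running ratio 799/154, sense −
mesh 4 [55T→30T]: running ratio 799/84, sense +
ω_out/ω_in = 799/84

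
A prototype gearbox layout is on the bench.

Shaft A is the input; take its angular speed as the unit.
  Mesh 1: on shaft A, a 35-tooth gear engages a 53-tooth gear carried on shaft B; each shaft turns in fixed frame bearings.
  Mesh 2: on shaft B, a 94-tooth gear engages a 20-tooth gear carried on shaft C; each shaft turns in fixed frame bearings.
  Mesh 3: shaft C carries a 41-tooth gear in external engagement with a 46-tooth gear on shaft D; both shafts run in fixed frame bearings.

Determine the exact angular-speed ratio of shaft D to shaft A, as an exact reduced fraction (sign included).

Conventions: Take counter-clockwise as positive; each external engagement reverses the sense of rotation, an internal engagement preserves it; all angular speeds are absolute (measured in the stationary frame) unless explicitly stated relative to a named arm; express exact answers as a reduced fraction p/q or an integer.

class = fixed-axis compound train [3 meshes; 3 ratios multiply, 3 sense flips]
mesh 1 [35T→53T]: running ratio 35/53, sense −
mesh 2 [94T→20T]: running ratio 329/106, sense +
mesh 3 [41T→46T]: running ratio 13489/4876, sense −
ω_out/ω_in = -13489/4876

-13489/4876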